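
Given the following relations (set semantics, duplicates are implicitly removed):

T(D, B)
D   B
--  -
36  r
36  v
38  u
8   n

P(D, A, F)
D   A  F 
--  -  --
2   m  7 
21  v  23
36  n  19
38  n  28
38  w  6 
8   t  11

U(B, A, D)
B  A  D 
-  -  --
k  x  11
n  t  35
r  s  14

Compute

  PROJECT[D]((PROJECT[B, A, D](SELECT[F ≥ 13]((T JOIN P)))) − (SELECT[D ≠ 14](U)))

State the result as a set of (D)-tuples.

{36, 38}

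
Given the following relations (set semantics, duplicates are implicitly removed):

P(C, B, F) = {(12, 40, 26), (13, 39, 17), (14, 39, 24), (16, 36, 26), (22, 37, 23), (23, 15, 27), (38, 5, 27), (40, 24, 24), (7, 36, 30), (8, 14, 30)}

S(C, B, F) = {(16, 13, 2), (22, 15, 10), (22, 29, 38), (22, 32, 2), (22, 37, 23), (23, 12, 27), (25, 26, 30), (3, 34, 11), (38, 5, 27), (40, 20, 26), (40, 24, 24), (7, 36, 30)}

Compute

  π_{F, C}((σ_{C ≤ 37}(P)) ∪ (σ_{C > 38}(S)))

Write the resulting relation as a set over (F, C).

Filtering on C ≤ 37 leaves {(12, 40, 26), (13, 39, 17), (14, 39, 24), (16, 36, 26), (22, 37, 23), (23, 15, 27), (7, 36, 30), (8, 14, 30)}.
Filtering on C > 38 leaves {(40, 20, 26), (40, 24, 24)}.
Set union of the two operands is {(12, 40, 26), (13, 39, 17), (14, 39, 24), (16, 36, 26), (22, 37, 23), (23, 15, 27), (40, 20, 26), (40, 24, 24), (7, 36, 30), (8, 14, 30)}.
Projecting to F, C: {(17, 13), (23, 22), (24, 14), (24, 40), (26, 12), (26, 16), (26, 40), (27, 23), (30, 7), (30, 8)}

{(17, 13), (23, 22), (24, 14), (24, 40), (26, 12), (26, 16), (26, 40), (27, 23), (30, 7), (30, 8)}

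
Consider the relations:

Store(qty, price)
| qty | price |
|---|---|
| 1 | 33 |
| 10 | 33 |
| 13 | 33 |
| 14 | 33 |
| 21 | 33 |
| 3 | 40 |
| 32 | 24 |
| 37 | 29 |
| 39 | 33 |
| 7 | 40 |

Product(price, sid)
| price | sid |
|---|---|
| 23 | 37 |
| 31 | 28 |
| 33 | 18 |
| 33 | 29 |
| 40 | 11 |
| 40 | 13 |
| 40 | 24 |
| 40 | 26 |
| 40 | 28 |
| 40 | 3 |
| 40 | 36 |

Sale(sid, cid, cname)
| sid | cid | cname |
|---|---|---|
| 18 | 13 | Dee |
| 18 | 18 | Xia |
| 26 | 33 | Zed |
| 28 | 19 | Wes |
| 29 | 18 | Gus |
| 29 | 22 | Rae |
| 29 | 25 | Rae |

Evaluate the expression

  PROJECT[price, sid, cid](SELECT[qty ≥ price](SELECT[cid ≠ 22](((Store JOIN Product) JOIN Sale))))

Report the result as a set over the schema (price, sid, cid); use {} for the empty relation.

Natural join on price: {(1, 33, 18), (1, 33, 29), (10, 33, 18), (10, 33, 29), (13, 33, 18), (13, 33, 29), (14, 33, 18), (14, 33, 29), (21, 33, 18), (21, 33, 29), (3, 40, 11), (3, 40, 13), (3, 40, 24), (3, 40, 26), (3, 40, 28), (3, 40, 3), (3, 40, 36), (39, 33, 18), (39, 33, 29), (7, 40, 11), (7, 40, 13), (7, 40, 24), (7, 40, 26), (7, 40, 28), (7, 40, 3), (7, 40, 36)}
Natural join on sid: {(1, 33, 18, 13, Dee), (1, 33, 18, 18, Xia), (1, 33, 29, 18, Gus), (1, 33, 29, 22, Rae), (1, 33, 29, 25, Rae), (10, 33, 18, 13, Dee), (10, 33, 18, 18, Xia), (10, 33, 29, 18, Gus), (10, 33, 29, 22, Rae), (10, 33, 29, 25, Rae), (13, 33, 18, 13, Dee), (13, 33, 18, 18, Xia), (13, 33, 29, 18, Gus), (13, 33, 29, 22, Rae), (13, 33, 29, 25, Rae), (14, 33, 18, 13, Dee), (14, 33, 18, 18, Xia), (14, 33, 29, 18, Gus), (14, 33, 29, 22, Rae), (14, 33, 29, 25, Rae), (21, 33, 18, 13, Dee), (21, 33, 18, 18, Xia), (21, 33, 29, 18, Gus), (21, 33, 29, 22, Rae), (21, 33, 29, 25, Rae), (3, 40, 26, 33, Zed), (3, 40, 28, 19, Wes), (39, 33, 18, 13, Dee), (39, 33, 18, 18, Xia), (39, 33, 29, 18, Gus), (39, 33, 29, 22, Rae), (39, 33, 29, 25, Rae), (7, 40, 26, 33, Zed), (7, 40, 28, 19, Wes)}
Selection cid ≠ 22: {(1, 33, 18, 13, Dee), (1, 33, 18, 18, Xia), (1, 33, 29, 18, Gus), (1, 33, 29, 25, Rae), (10, 33, 18, 13, Dee), (10, 33, 18, 18, Xia), (10, 33, 29, 18, Gus), (10, 33, 29, 25, Rae), (13, 33, 18, 13, Dee), (13, 33, 18, 18, Xia), (13, 33, 29, 18, Gus), (13, 33, 29, 25, Rae), (14, 33, 18, 13, Dee), (14, 33, 18, 18, Xia), (14, 33, 29, 18, Gus), (14, 33, 29, 25, Rae), (21, 33, 18, 13, Dee), (21, 33, 18, 18, Xia), (21, 33, 29, 18, Gus), (21, 33, 29, 25, Rae), (3, 40, 26, 33, Zed), (3, 40, 28, 19, Wes), (39, 33, 18, 13, Dee), (39, 33, 18, 18, Xia), (39, 33, 29, 18, Gus), (39, 33, 29, 25, Rae), (7, 40, 26, 33, Zed), (7, 40, 28, 19, Wes)}
Selection qty ≥ price: {(39, 33, 18, 13, Dee), (39, 33, 18, 18, Xia), (39, 33, 29, 18, Gus), (39, 33, 29, 25, Rae)}
Projecting to price, sid, cid: {(33, 18, 13), (33, 18, 18), (33, 29, 18), (33, 29, 25)}

{(33, 18, 13), (33, 18, 18), (33, 29, 18), (33, 29, 25)}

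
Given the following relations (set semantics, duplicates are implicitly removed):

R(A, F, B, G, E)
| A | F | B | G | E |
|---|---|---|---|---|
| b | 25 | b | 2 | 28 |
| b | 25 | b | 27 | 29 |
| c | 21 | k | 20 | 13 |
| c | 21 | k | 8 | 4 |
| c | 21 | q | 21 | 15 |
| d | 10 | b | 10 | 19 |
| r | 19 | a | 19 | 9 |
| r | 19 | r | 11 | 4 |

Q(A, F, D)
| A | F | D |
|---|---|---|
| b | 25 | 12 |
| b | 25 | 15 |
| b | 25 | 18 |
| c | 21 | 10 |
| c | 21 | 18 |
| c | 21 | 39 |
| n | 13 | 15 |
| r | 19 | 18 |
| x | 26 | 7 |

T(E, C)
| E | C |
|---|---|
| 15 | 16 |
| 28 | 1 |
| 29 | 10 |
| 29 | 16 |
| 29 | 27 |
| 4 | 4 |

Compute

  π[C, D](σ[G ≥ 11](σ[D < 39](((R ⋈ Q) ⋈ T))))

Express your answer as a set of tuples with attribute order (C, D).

{(10, 12), (10, 15), (10, 18), (16, 10), (16, 12), (16, 15), (16, 18), (27, 12), (27, 15), (27, 18), (4, 18)}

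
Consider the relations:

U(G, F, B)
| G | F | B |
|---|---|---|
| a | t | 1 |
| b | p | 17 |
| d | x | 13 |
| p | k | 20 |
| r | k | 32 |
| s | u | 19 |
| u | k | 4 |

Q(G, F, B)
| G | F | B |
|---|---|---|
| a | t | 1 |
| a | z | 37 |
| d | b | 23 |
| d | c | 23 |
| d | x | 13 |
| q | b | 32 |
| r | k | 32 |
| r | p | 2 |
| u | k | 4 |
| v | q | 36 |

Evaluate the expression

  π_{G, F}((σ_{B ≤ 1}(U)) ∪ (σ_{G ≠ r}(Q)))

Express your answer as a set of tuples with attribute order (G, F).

{(a, t), (a, z), (d, b), (d, c), (d, x), (q, b), (u, k), (v, q)}

Filtering on B ≤ 1 leaves {(a, t, 1)}.
Filtering on G ≠ r leaves {(a, t, 1), (a, z, 37), (d, b, 23), (d, c, 23), (d, x, 13), (q, b, 32), (u, k, 4), (v, q, 36)}.
Union: {(a, t, 1)} with {(a, t, 1), (a, z, 37), (d, b, 23), (d, c, 23), (d, x, 13), (q, b, 32), (u, k, 4), (v, q, 36)} → {(a, t, 1), (a, z, 37), (d, b, 23), (d, c, 23), (d, x, 13), (q, b, 32), (u, k, 4), (v, q, 36)}
π[G, F]: project onto (G, F) → {(a, t), (a, z), (d, b), (d, c), (d, x), (q, b), (u, k), (v, q)}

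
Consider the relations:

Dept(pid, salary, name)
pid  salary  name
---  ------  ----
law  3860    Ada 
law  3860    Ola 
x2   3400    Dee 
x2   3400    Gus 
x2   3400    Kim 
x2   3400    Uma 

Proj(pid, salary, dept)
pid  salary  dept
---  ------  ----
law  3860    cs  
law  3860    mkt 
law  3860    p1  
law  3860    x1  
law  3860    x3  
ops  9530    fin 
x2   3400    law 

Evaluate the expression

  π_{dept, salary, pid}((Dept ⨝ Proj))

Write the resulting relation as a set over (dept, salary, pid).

{(cs, 3860, law), (law, 3400, x2), (mkt, 3860, law), (p1, 3860, law), (x1, 3860, law), (x3, 3860, law)}

Natural join on pid, salary: {(law, 3860, Ada, cs), (law, 3860, Ada, mkt), (law, 3860, Ada, p1), (law, 3860, Ada, x1), (law, 3860, Ada, x3), (law, 3860, Ola, cs), (law, 3860, Ola, mkt), (law, 3860, Ola, p1), (law, 3860, Ola, x1), (law, 3860, Ola, x3), (x2, 3400, Dee, law), (x2, 3400, Gus, law), (x2, 3400, Kim, law), (x2, 3400, Uma, law)}
π_{dept, salary, pid} gives {(cs, 3860, law), (law, 3400, x2), (mkt, 3860, law), (p1, 3860, law), (x1, 3860, law), (x3, 3860, law)} (8 duplicate(s) eliminated).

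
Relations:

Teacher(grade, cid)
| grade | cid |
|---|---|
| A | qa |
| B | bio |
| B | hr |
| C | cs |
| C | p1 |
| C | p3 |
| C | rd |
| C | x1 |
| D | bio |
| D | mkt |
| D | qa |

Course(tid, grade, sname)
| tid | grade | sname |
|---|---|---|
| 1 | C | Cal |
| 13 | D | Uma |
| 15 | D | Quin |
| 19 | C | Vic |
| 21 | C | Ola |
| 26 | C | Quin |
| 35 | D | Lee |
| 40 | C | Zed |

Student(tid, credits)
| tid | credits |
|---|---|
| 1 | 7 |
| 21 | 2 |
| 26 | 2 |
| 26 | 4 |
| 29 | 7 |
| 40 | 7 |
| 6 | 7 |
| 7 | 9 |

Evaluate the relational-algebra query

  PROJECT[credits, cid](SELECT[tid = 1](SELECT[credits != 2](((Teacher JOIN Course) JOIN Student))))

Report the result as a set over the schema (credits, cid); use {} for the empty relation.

{(7, cs), (7, p1), (7, p3), (7, rd), (7, x1)}

Teacher ⋈ Course (natural join on grade): {(C, cs, 1, Cal), (C, cs, 19, Vic), (C, cs, 21, Ola), (C, cs, 26, Quin), (C, cs, 40, Zed), (C, p1, 1, Cal), (C, p1, 19, Vic), (C, p1, 21, Ola), (C, p1, 26, Quin), (C, p1, 40, Zed), (C, p3, 1, Cal), (C, p3, 19, Vic), (C, p3, 21, Ola), (C, p3, 26, Quin), (C, p3, 40, Zed), (C, rd, 1, Cal), (C, rd, 19, Vic), (C, rd, 21, Ola), (C, rd, 26, Quin), (C, rd, 40, Zed), (C, x1, 1, Cal), (C, x1, 19, Vic), (C, x1, 21, Ola), (C, x1, 26, Quin), (C, x1, 40, Zed), (D, bio, 13, Uma), (D, bio, 15, Quin), (D, bio, 35, Lee), (D, mkt, 13, Uma), (D, mkt, 15, Quin), (D, mkt, 35, Lee), (D, qa, 13, Uma), (D, qa, 15, Quin), (D, qa, 35, Lee)}
(Teacher JOIN Course) ⋈ Student (natural join on tid): {(C, cs, 1, Cal, 7), (C, cs, 21, Ola, 2), (C, cs, 26, Quin, 2), (C, cs, 26, Quin, 4), (C, cs, 40, Zed, 7), (C, p1, 1, Cal, 7), (C, p1, 21, Ola, 2), (C, p1, 26, Quin, 2), (C, p1, 26, Quin, 4), (C, p1, 40, Zed, 7), (C, p3, 1, Cal, 7), (C, p3, 21, Ola, 2), (C, p3, 26, Quin, 2), (C, p3, 26, Quin, 4), (C, p3, 40, Zed, 7), (C, rd, 1, Cal, 7), (C, rd, 21, Ola, 2), (C, rd, 26, Quin, 2), (C, rd, 26, Quin, 4), (C, rd, 40, Zed, 7), (C, x1, 1, Cal, 7), (C, x1, 21, Ola, 2), (C, x1, 26, Quin, 2), (C, x1, 26, Quin, 4), (C, x1, 40, Zed, 7)}
Apply σ_{credits != 2}; surviving tuples: {(C, cs, 1, Cal, 7), (C, cs, 26, Quin, 4), (C, cs, 40, Zed, 7), (C, p1, 1, Cal, 7), (C, p1, 26, Quin, 4), (C, p1, 40, Zed, 7), (C, p3, 1, Cal, 7), (C, p3, 26, Quin, 4), (C, p3, 40, Zed, 7), (C, rd, 1, Cal, 7), (C, rd, 26, Quin, 4), (C, rd, 40, Zed, 7), (C, x1, 1, Cal, 7), (C, x1, 26, Quin, 4), (C, x1, 40, Zed, 7)}
Apply σ_{tid = 1}; surviving tuples: {(C, cs, 1, Cal, 7), (C, p1, 1, Cal, 7), (C, p3, 1, Cal, 7), (C, rd, 1, Cal, 7), (C, x1, 1, Cal, 7)}
π[credits, cid]: project onto (credits, cid) → {(7, cs), (7, p1), (7, p3), (7, rd), (7, x1)}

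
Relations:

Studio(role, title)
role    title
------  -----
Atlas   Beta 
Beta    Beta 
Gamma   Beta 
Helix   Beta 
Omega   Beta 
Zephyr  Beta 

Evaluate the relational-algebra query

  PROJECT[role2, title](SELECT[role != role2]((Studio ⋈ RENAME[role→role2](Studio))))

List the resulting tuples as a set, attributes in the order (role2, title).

{(Atlas, Beta), (Beta, Beta), (Gamma, Beta), (Helix, Beta), (Omega, Beta), (Zephyr, Beta)}

ρ[role→role2]: schema becomes (role2, title); tuples unchanged.
Natural join on title: {(Atlas, Beta, Atlas), (Atlas, Beta, Beta), (Atlas, Beta, Gamma), (Atlas, Beta, Helix), (Atlas, Beta, Omega), (Atlas, Beta, Zephyr), (Beta, Beta, Atlas), (Beta, Beta, Beta), (Beta, Beta, Gamma), (Beta, Beta, Helix), (Beta, Beta, Omega), (Beta, Beta, Zephyr), (Gamma, Beta, Atlas), (Gamma, Beta, Beta), (Gamma, Beta, Gamma), (Gamma, Beta, Helix), (Gamma, Beta, Omega), (Gamma, Beta, Zephyr), (Helix, Beta, Atlas), (Helix, Beta, Beta), (Helix, Beta, Gamma), (Helix, Beta, Helix), (Helix, Beta, Omega), (Helix, Beta, Zephyr), (Omega, Beta, Atlas), (Omega, Beta, Beta), (Omega, Beta, Gamma), (Omega, Beta, Helix), (Omega, Beta, Omega), (Omega, Beta, Zephyr), (Zephyr, Beta, Atlas), (Zephyr, Beta, Beta), (Zephyr, Beta, Gamma), (Zephyr, Beta, Helix), (Zephyr, Beta, Omega), (Zephyr, Beta, Zephyr)}
Filtering on role != role2 leaves {(Atlas, Beta, Beta), (Atlas, Beta, Gamma), (Atlas, Beta, Helix), (Atlas, Beta, Omega), (Atlas, Beta, Zephyr), (Beta, Beta, Atlas), (Beta, Beta, Gamma), (Beta, Beta, Helix), (Beta, Beta, Omega), (Beta, Beta, Zephyr), (Gamma, Beta, Atlas), (Gamma, Beta, Beta), (Gamma, Beta, Helix), (Gamma, Beta, Omega), (Gamma, Beta, Zephyr), (Helix, Beta, Atlas), (Helix, Beta, Beta), (Helix, Beta, Gamma), (Helix, Beta, Omega), (Helix, Beta, Zephyr), (Omega, Beta, Atlas), (Omega, Beta, Beta), (Omega, Beta, Gamma), (Omega, Beta, Helix), (Omega, Beta, Zephyr), (Zephyr, Beta, Atlas), (Zephyr, Beta, Beta), (Zephyr, Beta, Gamma), (Zephyr, Beta, Helix), (Zephyr, Beta, Omega)}.
Projecting to role2, title (24 duplicate(s) eliminated): {(Atlas, Beta), (Beta, Beta), (Gamma, Beta), (Helix, Beta), (Omega, Beta), (Zephyr, Beta)}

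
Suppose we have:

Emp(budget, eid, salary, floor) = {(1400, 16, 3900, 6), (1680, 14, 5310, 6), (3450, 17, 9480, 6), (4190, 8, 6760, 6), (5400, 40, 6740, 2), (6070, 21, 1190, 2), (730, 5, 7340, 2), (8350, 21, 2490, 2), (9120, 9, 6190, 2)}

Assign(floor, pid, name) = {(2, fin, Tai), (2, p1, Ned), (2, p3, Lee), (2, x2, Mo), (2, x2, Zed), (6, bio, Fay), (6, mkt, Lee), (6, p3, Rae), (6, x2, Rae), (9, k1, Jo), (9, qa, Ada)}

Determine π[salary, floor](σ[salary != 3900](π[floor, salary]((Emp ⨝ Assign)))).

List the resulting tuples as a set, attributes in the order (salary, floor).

Natural join on floor: {(1400, 16, 3900, 6, bio, Fay), (1400, 16, 3900, 6, mkt, Lee), (1400, 16, 3900, 6, p3, Rae), (1400, 16, 3900, 6, x2, Rae), (1680, 14, 5310, 6, bio, Fay), (1680, 14, 5310, 6, mkt, Lee), (1680, 14, 5310, 6, p3, Rae), (1680, 14, 5310, 6, x2, Rae), (3450, 17, 9480, 6, bio, Fay), (3450, 17, 9480, 6, mkt, Lee), (3450, 17, 9480, 6, p3, Rae), (3450, 17, 9480, 6, x2, Rae), (4190, 8, 6760, 6, bio, Fay), (4190, 8, 6760, 6, mkt, Lee), (4190, 8, 6760, 6, p3, Rae), (4190, 8, 6760, 6, x2, Rae), (5400, 40, 6740, 2, fin, Tai), (5400, 40, 6740, 2, p1, Ned), (5400, 40, 6740, 2, p3, Lee), (5400, 40, 6740, 2, x2, Mo), (5400, 40, 6740, 2, x2, Zed), (6070, 21, 1190, 2, fin, Tai), (6070, 21, 1190, 2, p1, Ned), (6070, 21, 1190, 2, p3, Lee), (6070, 21, 1190, 2, x2, Mo), (6070, 21, 1190, 2, x2, Zed), (730, 5, 7340, 2, fin, Tai), (730, 5, 7340, 2, p1, Ned), (730, 5, 7340, 2, p3, Lee), (730, 5, 7340, 2, x2, Mo), (730, 5, 7340, 2, x2, Zed), (8350, 21, 2490, 2, fin, Tai), (8350, 21, 2490, 2, p1, Ned), (8350, 21, 2490, 2, p3, Lee), (8350, 21, 2490, 2, x2, Mo), (8350, 21, 2490, 2, x2, Zed), (9120, 9, 6190, 2, fin, Tai), (9120, 9, 6190, 2, p1, Ned), (9120, 9, 6190, 2, p3, Lee), (9120, 9, 6190, 2, x2, Mo), (9120, 9, 6190, 2, x2, Zed)}
Keep only column(s) floor, salary (32 duplicate(s) eliminated): {(2, 1190), (2, 2490), (2, 6190), (2, 6740), (2, 7340), (6, 3900), (6, 5310), (6, 6760), (6, 9480)}
σ[salary != 3900]: keep tuples satisfying salary != 3900 → {(2, 1190), (2, 2490), (2, 6190), (2, 6740), (2, 7340), (6, 5310), (6, 6760), (6, 9480)}
Keep only column(s) salary, floor: {(1190, 2), (2490, 2), (5310, 6), (6190, 2), (6740, 2), (6760, 6), (7340, 2), (9480, 6)}

{(1190, 2), (2490, 2), (5310, 6), (6190, 2), (6740, 2), (6760, 6), (7340, 2), (9480, 6)}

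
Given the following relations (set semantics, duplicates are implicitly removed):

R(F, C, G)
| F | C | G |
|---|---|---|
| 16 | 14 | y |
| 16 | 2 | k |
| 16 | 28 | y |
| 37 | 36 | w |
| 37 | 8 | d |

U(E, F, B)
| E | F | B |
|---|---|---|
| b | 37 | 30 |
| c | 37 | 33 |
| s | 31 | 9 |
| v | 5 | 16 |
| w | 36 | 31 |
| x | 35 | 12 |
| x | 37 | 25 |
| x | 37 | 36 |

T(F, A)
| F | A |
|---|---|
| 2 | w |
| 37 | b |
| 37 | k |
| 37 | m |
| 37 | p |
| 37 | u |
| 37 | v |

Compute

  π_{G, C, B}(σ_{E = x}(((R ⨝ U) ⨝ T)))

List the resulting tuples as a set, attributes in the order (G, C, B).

{(d, 8, 25), (d, 8, 36), (w, 36, 25), (w, 36, 36)}

Joining R and U on F yields {(37, 36, w, b, 30), (37, 36, w, c, 33), (37, 36, w, x, 25), (37, 36, w, x, 36), (37, 8, d, b, 30), (37, 8, d, c, 33), (37, 8, d, x, 25), (37, 8, d, x, 36)}.
Joining (R ⨝ U) and T on F yields {(37, 36, w, b, 30, b), (37, 36, w, b, 30, k), (37, 36, w, b, 30, m), (37, 36, w, b, 30, p), (37, 36, w, b, 30, u), (37, 36, w, b, 30, v), (37, 36, w, c, 33, b), (37, 36, w, c, 33, k), (37, 36, w, c, 33, m), (37, 36, w, c, 33, p), (37, 36, w, c, 33, u), (37, 36, w, c, 33, v), (37, 36, w, x, 25, b), (37, 36, w, x, 25, k), (37, 36, w, x, 25, m), (37, 36, w, x, 25, p), (37, 36, w, x, 25, u), (37, 36, w, x, 25, v), (37, 36, w, x, 36, b), (37, 36, w, x, 36, k), (37, 36, w, x, 36, m), (37, 36, w, x, 36, p), (37, 36, w, x, 36, u), (37, 36, w, x, 36, v), (37, 8, d, b, 30, b), (37, 8, d, b, 30, k), (37, 8, d, b, 30, m), (37, 8, d, b, 30, p), (37, 8, d, b, 30, u), (37, 8, d, b, 30, v), (37, 8, d, c, 33, b), (37, 8, d, c, 33, k), (37, 8, d, c, 33, m), (37, 8, d, c, 33, p), (37, 8, d, c, 33, u), (37, 8, d, c, 33, v), (37, 8, d, x, 25, b), (37, 8, d, x, 25, k), (37, 8, d, x, 25, m), (37, 8, d, x, 25, p), (37, 8, d, x, 25, u), (37, 8, d, x, 25, v), (37, 8, d, x, 36, b), (37, 8, d, x, 36, k), (37, 8, d, x, 36, m), (37, 8, d, x, 36, p), (37, 8, d, x, 36, u), (37, 8, d, x, 36, v)}.
σ[E = x]: keep tuples satisfying E = x → {(37, 36, w, x, 25, b), (37, 36, w, x, 25, k), (37, 36, w, x, 25, m), (37, 36, w, x, 25, p), (37, 36, w, x, 25, u), (37, 36, w, x, 25, v), (37, 36, w, x, 36, b), (37, 36, w, x, 36, k), (37, 36, w, x, 36, m), (37, 36, w, x, 36, p), (37, 36, w, x, 36, u), (37, 36, w, x, 36, v), (37, 8, d, x, 25, b), (37, 8, d, x, 25, k), (37, 8, d, x, 25, m), (37, 8, d, x, 25, p), (37, 8, d, x, 25, u), (37, 8, d, x, 25, v), (37, 8, d, x, 36, b), (37, 8, d, x, 36, k), (37, 8, d, x, 36, m), (37, 8, d, x, 36, p), (37, 8, d, x, 36, u), (37, 8, d, x, 36, v)}
Keep only column(s) G, C, B (20 duplicate(s) eliminated): {(d, 8, 25), (d, 8, 36), (w, 36, 25), (w, 36, 36)}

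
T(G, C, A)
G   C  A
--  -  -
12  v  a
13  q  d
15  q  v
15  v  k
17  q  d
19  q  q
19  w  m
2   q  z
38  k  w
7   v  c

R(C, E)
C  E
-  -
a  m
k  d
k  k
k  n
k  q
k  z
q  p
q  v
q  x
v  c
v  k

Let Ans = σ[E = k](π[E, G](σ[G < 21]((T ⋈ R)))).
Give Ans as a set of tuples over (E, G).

{(k, 12), (k, 15), (k, 7)}

Natural join on C: {(12, v, a, c), (12, v, a, k), (13, q, d, p), (13, q, d, v), (13, q, d, x), (15, q, v, p), (15, q, v, v), (15, q, v, x), (15, v, k, c), (15, v, k, k), (17, q, d, p), (17, q, d, v), (17, q, d, x), (19, q, q, p), (19, q, q, v), (19, q, q, x), (2, q, z, p), (2, q, z, v), (2, q, z, x), (38, k, w, d), (38, k, w, k), (38, k, w, n), (38, k, w, q), (38, k, w, z), (7, v, c, c), (7, v, c, k)}
Selection G < 21: {(12, v, a, c), (12, v, a, k), (13, q, d, p), (13, q, d, v), (13, q, d, x), (15, q, v, p), (15, q, v, v), (15, q, v, x), (15, v, k, c), (15, v, k, k), (17, q, d, p), (17, q, d, v), (17, q, d, x), (19, q, q, p), (19, q, q, v), (19, q, q, x), (2, q, z, p), (2, q, z, v), (2, q, z, x), (7, v, c, c), (7, v, c, k)}
Projecting to E, G: {(c, 12), (c, 15), (c, 7), (k, 12), (k, 15), (k, 7), (p, 13), (p, 15), (p, 17), (p, 19), (p, 2), (v, 13), (v, 15), (v, 17), (v, 19), (v, 2), (x, 13), (x, 15), (x, 17), (x, 19), (x, 2)}
Selection E = k: {(k, 12), (k, 15), (k, 7)}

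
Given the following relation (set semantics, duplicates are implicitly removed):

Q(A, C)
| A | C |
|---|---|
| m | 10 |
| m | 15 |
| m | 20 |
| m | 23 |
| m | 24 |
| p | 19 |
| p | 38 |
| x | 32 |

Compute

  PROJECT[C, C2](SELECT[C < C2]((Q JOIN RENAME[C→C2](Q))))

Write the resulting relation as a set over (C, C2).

ρ[C→C2]: schema becomes (A, C2); tuples unchanged.
Natural join on A: {(m, 10, 10), (m, 10, 15), (m, 10, 20), (m, 10, 23), (m, 10, 24), (m, 15, 10), (m, 15, 15), (m, 15, 20), (m, 15, 23), (m, 15, 24), (m, 20, 10), (m, 20, 15), (m, 20, 20), (m, 20, 23), (m, 20, 24), (m, 23, 10), (m, 23, 15), (m, 23, 20), (m, 23, 23), (m, 23, 24), (m, 24, 10), (m, 24, 15), (m, 24, 20), (m, 24, 23), (m, 24, 24), (p, 19, 19), (p, 19, 38), (p, 38, 19), (p, 38, 38), (x, 32, 32)}
Apply σ_{C < C2}; surviving tuples: {(m, 10, 15), (m, 10, 20), (m, 10, 23), (m, 10, 24), (m, 15, 20), (m, 15, 23), (m, 15, 24), (m, 20, 23), (m, 20, 24), (m, 23, 24), (p, 19, 38)}
Keep only column(s) C, C2: {(10, 15), (10, 20), (10, 23), (10, 24), (15, 20), (15, 23), (15, 24), (19, 38), (20, 23), (20, 24), (23, 24)}

{(10, 15), (10, 20), (10, 23), (10, 24), (15, 20), (15, 23), (15, 24), (19, 38), (20, 23), (20, 24), (23, 24)}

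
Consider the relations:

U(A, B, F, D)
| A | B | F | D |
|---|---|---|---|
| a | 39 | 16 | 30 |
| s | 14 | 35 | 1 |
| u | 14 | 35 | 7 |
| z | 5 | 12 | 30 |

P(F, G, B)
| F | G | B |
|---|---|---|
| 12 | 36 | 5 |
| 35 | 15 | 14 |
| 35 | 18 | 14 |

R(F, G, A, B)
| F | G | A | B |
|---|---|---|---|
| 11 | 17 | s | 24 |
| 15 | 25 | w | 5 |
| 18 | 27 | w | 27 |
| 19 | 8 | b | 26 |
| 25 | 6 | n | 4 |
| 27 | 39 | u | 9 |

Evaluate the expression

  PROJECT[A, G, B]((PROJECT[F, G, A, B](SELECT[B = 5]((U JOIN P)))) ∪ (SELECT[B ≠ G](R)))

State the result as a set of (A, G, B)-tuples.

{(b, 8, 26), (n, 6, 4), (s, 17, 24), (u, 39, 9), (w, 25, 5), (z, 36, 5)}

Natural join on B, F: {(s, 14, 35, 1, 15), (s, 14, 35, 1, 18), (u, 14, 35, 7, 15), (u, 14, 35, 7, 18), (z, 5, 12, 30, 36)}
Filtering on B = 5 leaves {(z, 5, 12, 30, 36)}.
Keep only column(s) F, G, A, B: {(12, 36, z, 5)}
Filtering on B ≠ G leaves {(11, 17, s, 24), (15, 25, w, 5), (19, 8, b, 26), (25, 6, n, 4), (27, 39, u, 9)}.
Taking the union: {(11, 17, s, 24), (12, 36, z, 5), (15, 25, w, 5), (19, 8, b, 26), (25, 6, n, 4), (27, 39, u, 9)}
Keep only column(s) A, G, B: {(b, 8, 26), (n, 6, 4), (s, 17, 24), (u, 39, 9), (w, 25, 5), (z, 36, 5)}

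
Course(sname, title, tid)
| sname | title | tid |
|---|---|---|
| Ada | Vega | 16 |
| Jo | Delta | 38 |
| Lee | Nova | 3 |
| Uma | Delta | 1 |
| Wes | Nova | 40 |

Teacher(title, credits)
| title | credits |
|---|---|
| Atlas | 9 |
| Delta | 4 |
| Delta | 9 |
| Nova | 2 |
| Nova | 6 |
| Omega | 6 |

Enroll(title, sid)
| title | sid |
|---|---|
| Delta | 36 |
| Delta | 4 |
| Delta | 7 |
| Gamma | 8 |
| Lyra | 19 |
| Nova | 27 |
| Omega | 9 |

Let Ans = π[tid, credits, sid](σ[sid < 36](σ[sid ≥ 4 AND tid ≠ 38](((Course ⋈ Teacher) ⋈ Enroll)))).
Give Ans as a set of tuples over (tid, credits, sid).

Joining Course and Teacher on title yields {(Jo, Delta, 38, 4), (Jo, Delta, 38, 9), (Lee, Nova, 3, 2), (Lee, Nova, 3, 6), (Uma, Delta, 1, 4), (Uma, Delta, 1, 9), (Wes, Nova, 40, 2), (Wes, Nova, 40, 6)}.
Joining (Course ⋈ Teacher) and Enroll on title yields {(Jo, Delta, 38, 4, 36), (Jo, Delta, 38, 4, 4), (Jo, Delta, 38, 4, 7), (Jo, Delta, 38, 9, 36), (Jo, Delta, 38, 9, 4), (Jo, Delta, 38, 9, 7), (Lee, Nova, 3, 2, 27), (Lee, Nova, 3, 6, 27), (Uma, Delta, 1, 4, 36), (Uma, Delta, 1, 4, 4), (Uma, Delta, 1, 4, 7), (Uma, Delta, 1, 9, 36), (Uma, Delta, 1, 9, 4), (Uma, Delta, 1, 9, 7), (Wes, Nova, 40, 2, 27), (Wes, Nova, 40, 6, 27)}.
Selection sid ≥ 4 AND tid ≠ 38: {(Lee, Nova, 3, 2, 27), (Lee, Nova, 3, 6, 27), (Uma, Delta, 1, 4, 36), (Uma, Delta, 1, 4, 4), (Uma, Delta, 1, 4, 7), (Uma, Delta, 1, 9, 36), (Uma, Delta, 1, 9, 4), (Uma, Delta, 1, 9, 7), (Wes, Nova, 40, 2, 27), (Wes, Nova, 40, 6, 27)}
Selection sid < 36: {(Lee, Nova, 3, 2, 27), (Lee, Nova, 3, 6, 27), (Uma, Delta, 1, 4, 4), (Uma, Delta, 1, 4, 7), (Uma, Delta, 1, 9, 4), (Uma, Delta, 1, 9, 7), (Wes, Nova, 40, 2, 27), (Wes, Nova, 40, 6, 27)}
Projecting to tid, credits, sid: {(1, 4, 4), (1, 4, 7), (1, 9, 4), (1, 9, 7), (3, 2, 27), (3, 6, 27), (40, 2, 27), (40, 6, 27)}

{(1, 4, 4), (1, 4, 7), (1, 9, 4), (1, 9, 7), (3, 2, 27), (3, 6, 27), (40, 2, 27), (40, 6, 27)}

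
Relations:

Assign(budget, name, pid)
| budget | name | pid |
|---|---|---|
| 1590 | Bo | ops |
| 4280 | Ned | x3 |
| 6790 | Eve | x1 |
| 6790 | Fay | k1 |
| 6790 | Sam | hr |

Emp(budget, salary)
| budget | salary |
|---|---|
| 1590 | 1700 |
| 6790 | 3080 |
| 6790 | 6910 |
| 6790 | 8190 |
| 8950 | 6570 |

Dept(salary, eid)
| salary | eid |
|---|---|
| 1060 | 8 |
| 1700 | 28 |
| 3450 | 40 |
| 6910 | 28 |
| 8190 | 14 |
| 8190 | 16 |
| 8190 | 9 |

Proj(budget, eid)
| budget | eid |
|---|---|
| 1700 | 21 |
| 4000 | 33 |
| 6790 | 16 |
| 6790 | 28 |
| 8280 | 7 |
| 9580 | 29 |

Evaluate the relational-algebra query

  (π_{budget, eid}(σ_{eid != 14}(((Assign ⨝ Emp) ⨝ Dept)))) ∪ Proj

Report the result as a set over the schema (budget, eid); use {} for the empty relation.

Natural join on budget: {(1590, Bo, ops, 1700), (6790, Eve, x1, 3080), (6790, Eve, x1, 6910), (6790, Eve, x1, 8190), (6790, Fay, k1, 3080), (6790, Fay, k1, 6910), (6790, Fay, k1, 8190), (6790, Sam, hr, 3080), (6790, Sam, hr, 6910), (6790, Sam, hr, 8190)}
Natural join on salary: {(1590, Bo, ops, 1700, 28), (6790, Eve, x1, 6910, 28), (6790, Eve, x1, 8190, 14), (6790, Eve, x1, 8190, 16), (6790, Eve, x1, 8190, 9), (6790, Fay, k1, 6910, 28), (6790, Fay, k1, 8190, 14), (6790, Fay, k1, 8190, 16), (6790, Fay, k1, 8190, 9), (6790, Sam, hr, 6910, 28), (6790, Sam, hr, 8190, 14), (6790, Sam, hr, 8190, 16), (6790, Sam, hr, 8190, 9)}
Selection eid != 14: {(1590, Bo, ops, 1700, 28), (6790, Eve, x1, 6910, 28), (6790, Eve, x1, 8190, 16), (6790, Eve, x1, 8190, 9), (6790, Fay, k1, 6910, 28), (6790, Fay, k1, 8190, 16), (6790, Fay, k1, 8190, 9), (6790, Sam, hr, 6910, 28), (6790, Sam, hr, 8190, 16), (6790, Sam, hr, 8190, 9)}
Keep only column(s) budget, eid (6 duplicate(s) eliminated): {(1590, 28), (6790, 16), (6790, 28), (6790, 9)}
Taking the union: {(1590, 28), (1700, 21), (4000, 33), (6790, 16), (6790, 28), (6790, 9), (8280, 7), (9580, 29)}

{(1590, 28), (1700, 21), (4000, 33), (6790, 16), (6790, 28), (6790, 9), (8280, 7), (9580, 29)}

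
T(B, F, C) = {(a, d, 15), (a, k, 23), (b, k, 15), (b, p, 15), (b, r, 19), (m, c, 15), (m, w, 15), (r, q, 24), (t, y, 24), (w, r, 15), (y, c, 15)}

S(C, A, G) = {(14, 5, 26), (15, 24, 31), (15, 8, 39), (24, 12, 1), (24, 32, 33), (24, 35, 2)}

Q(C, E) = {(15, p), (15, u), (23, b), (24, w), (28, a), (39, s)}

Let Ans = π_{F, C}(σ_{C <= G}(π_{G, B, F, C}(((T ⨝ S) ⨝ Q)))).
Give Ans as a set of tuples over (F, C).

Joining T and S on C yields {(a, d, 15, 24, 31), (a, d, 15, 8, 39), (b, k, 15, 24, 31), (b, k, 15, 8, 39), (b, p, 15, 24, 31), (b, p, 15, 8, 39), (m, c, 15, 24, 31), (m, c, 15, 8, 39), (m, w, 15, 24, 31), (m, w, 15, 8, 39), (r, q, 24, 12, 1), (r, q, 24, 32, 33), (r, q, 24, 35, 2), (t, y, 24, 12, 1), (t, y, 24, 32, 33), (t, y, 24, 35, 2), (w, r, 15, 24, 31), (w, r, 15, 8, 39), (y, c, 15, 24, 31), (y, c, 15, 8, 39)}.
Joining (T ⨝ S) and Q on C yields {(a, d, 15, 24, 31, p), (a, d, 15, 24, 31, u), (a, d, 15, 8, 39, p), (a, d, 15, 8, 39, u), (b, k, 15, 24, 31, p), (b, k, 15, 24, 31, u), (b, k, 15, 8, 39, p), (b, k, 15, 8, 39, u), (b, p, 15, 24, 31, p), (b, p, 15, 24, 31, u), (b, p, 15, 8, 39, p), (b, p, 15, 8, 39, u), (m, c, 15, 24, 31, p), (m, c, 15, 24, 31, u), (m, c, 15, 8, 39, p), (m, c, 15, 8, 39, u), (m, w, 15, 24, 31, p), (m, w, 15, 24, 31, u), (m, w, 15, 8, 39, p), (m, w, 15, 8, 39, u), (r, q, 24, 12, 1, w), (r, q, 24, 32, 33, w), (r, q, 24, 35, 2, w), (t, y, 24, 12, 1, w), (t, y, 24, 32, 33, w), (t, y, 24, 35, 2, w), (w, r, 15, 24, 31, p), (w, r, 15, 24, 31, u), (w, r, 15, 8, 39, p), (w, r, 15, 8, 39, u), (y, c, 15, 24, 31, p), (y, c, 15, 24, 31, u), (y, c, 15, 8, 39, p), (y, c, 15, 8, 39, u)}.
Projecting to G, B, F, C (14 duplicate(s) eliminated): {(1, r, q, 24), (1, t, y, 24), (2, r, q, 24), (2, t, y, 24), (31, a, d, 15), (31, b, k, 15), (31, b, p, 15), (31, m, c, 15), (31, m, w, 15), (31, w, r, 15), (31, y, c, 15), (33, r, q, 24), (33, t, y, 24), (39, a, d, 15), (39, b, k, 15), (39, b, p, 15), (39, m, c, 15), (39, m, w, 15), (39, w, r, 15), (39, y, c, 15)}
Selection C <= G: {(31, a, d, 15), (31, b, k, 15), (31, b, p, 15), (31, m, c, 15), (31, m, w, 15), (31, w, r, 15), (31, y, c, 15), (33, r, q, 24), (33, t, y, 24), (39, a, d, 15), (39, b, k, 15), (39, b, p, 15), (39, m, c, 15), (39, m, w, 15), (39, w, r, 15), (39, y, c, 15)}
Projecting to F, C (8 duplicate(s) eliminated): {(c, 15), (d, 15), (k, 15), (p, 15), (q, 24), (r, 15), (w, 15), (y, 24)}

{(c, 15), (d, 15), (k, 15), (p, 15), (q, 24), (r, 15), (w, 15), (y, 24)}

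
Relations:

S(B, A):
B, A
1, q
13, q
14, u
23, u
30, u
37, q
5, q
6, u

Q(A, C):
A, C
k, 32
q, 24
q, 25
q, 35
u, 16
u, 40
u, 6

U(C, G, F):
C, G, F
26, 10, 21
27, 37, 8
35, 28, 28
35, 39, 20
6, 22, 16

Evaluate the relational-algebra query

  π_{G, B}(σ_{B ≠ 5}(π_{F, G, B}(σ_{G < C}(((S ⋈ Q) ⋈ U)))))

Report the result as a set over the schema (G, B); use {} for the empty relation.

{(28, 1), (28, 13), (28, 37)}

S ⋈ Q (natural join on A): {(1, q, 24), (1, q, 25), (1, q, 35), (13, q, 24), (13, q, 25), (13, q, 35), (14, u, 16), (14, u, 40), (14, u, 6), (23, u, 16), (23, u, 40), (23, u, 6), (30, u, 16), (30, u, 40), (30, u, 6), (37, q, 24), (37, q, 25), (37, q, 35), (5, q, 24), (5, q, 25), (5, q, 35), (6, u, 16), (6, u, 40), (6, u, 6)}
(S ⋈ Q) ⋈ U (natural join on C): {(1, q, 35, 28, 28), (1, q, 35, 39, 20), (13, q, 35, 28, 28), (13, q, 35, 39, 20), (14, u, 6, 22, 16), (23, u, 6, 22, 16), (30, u, 6, 22, 16), (37, q, 35, 28, 28), (37, q, 35, 39, 20), (5, q, 35, 28, 28), (5, q, 35, 39, 20), (6, u, 6, 22, 16)}
Selection G < C: {(1, q, 35, 28, 28), (13, q, 35, 28, 28), (37, q, 35, 28, 28), (5, q, 35, 28, 28)}
π[F, G, B]: project onto (F, G, B) → {(28, 28, 1), (28, 28, 13), (28, 28, 37), (28, 28, 5)}
Selection B ≠ 5: {(28, 28, 1), (28, 28, 13), (28, 28, 37)}
π[G, B]: project onto (G, B) → {(28, 1), (28, 13), (28, 37)}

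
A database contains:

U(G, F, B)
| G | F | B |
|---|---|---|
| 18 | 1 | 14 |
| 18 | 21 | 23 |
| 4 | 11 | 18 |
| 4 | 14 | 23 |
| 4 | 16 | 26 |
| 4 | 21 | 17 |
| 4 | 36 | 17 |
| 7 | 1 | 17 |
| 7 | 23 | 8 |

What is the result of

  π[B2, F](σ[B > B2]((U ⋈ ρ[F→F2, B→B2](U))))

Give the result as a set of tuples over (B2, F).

{(14, 21), (17, 11), (17, 14), (17, 16), (18, 14), (18, 16), (23, 16), (8, 1)}

ρ[F→F2, B→B2]: schema becomes (G, F2, B2); tuples unchanged.
U ⋈ ρ[F→F2, B→B2](U) (natural join on G): {(18, 1, 14, 1, 14), (18, 1, 14, 21, 23), (18, 21, 23, 1, 14), (18, 21, 23, 21, 23), (4, 11, 18, 11, 18), (4, 11, 18, 14, 23), (4, 11, 18, 16, 26), (4, 11, 18, 21, 17), (4, 11, 18, 36, 17), (4, 14, 23, 11, 18), (4, 14, 23, 14, 23), (4, 14, 23, 16, 26), (4, 14, 23, 21, 17), (4, 14, 23, 36, 17), (4, 16, 26, 11, 18), (4, 16, 26, 14, 23), (4, 16, 26, 16, 26), (4, 16, 26, 21, 17), (4, 16, 26, 36, 17), (4, 21, 17, 11, 18), (4, 21, 17, 14, 23), (4, 21, 17, 16, 26), (4, 21, 17, 21, 17), (4, 21, 17, 36, 17), (4, 36, 17, 11, 18), (4, 36, 17, 14, 23), (4, 36, 17, 16, 26), (4, 36, 17, 21, 17), (4, 36, 17, 36, 17), (7, 1, 17, 1, 17), (7, 1, 17, 23, 8), (7, 23, 8, 1, 17), (7, 23, 8, 23, 8)}
Selection B > B2: {(18, 21, 23, 1, 14), (4, 11, 18, 21, 17), (4, 11, 18, 36, 17), (4, 14, 23, 11, 18), (4, 14, 23, 21, 17), (4, 14, 23, 36, 17), (4, 16, 26, 11, 18), (4, 16, 26, 14, 23), (4, 16, 26, 21, 17), (4, 16, 26, 36, 17), (7, 1, 17, 23, 8)}
π_{B2, F} gives {(14, 21), (17, 11), (17, 14), (17, 16), (18, 14), (18, 16), (23, 16), (8, 1)} (3 duplicate(s) eliminated).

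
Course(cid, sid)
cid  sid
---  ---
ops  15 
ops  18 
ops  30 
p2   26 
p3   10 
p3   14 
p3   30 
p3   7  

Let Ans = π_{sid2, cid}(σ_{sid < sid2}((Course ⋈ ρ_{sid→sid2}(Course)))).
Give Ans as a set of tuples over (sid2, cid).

{(10, p3), (14, p3), (18, ops), (30, ops), (30, p3)}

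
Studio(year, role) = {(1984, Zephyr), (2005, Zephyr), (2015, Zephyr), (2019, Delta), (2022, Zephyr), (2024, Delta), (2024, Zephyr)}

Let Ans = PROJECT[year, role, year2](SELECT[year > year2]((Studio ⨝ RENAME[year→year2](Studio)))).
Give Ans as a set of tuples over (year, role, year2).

{(2005, Zephyr, 1984), (2015, Zephyr, 1984), (2015, Zephyr, 2005), (2022, Zephyr, 1984), (2022, Zephyr, 2005), (2022, Zephyr, 2015), (2024, Delta, 2019), (2024, Zephyr, 1984), (2024, Zephyr, 2005), (2024, Zephyr, 2015), (2024, Zephyr, 2022)}

ρ[year→year2]: schema becomes (year2, role); tuples unchanged.
Studio ⋈ RENAME[year→year2](Studio) (natural join on role): {(1984, Zephyr, 1984), (1984, Zephyr, 2005), (1984, Zephyr, 2015), (1984, Zephyr, 2022), (1984, Zephyr, 2024), (2005, Zephyr, 1984), (2005, Zephyr, 2005), (2005, Zephyr, 2015), (2005, Zephyr, 2022), (2005, Zephyr, 2024), (2015, Zephyr, 1984), (2015, Zephyr, 2005), (2015, Zephyr, 2015), (2015, Zephyr, 2022), (2015, Zephyr, 2024), (2019, Delta, 2019), (2019, Delta, 2024), (2022, Zephyr, 1984), (2022, Zephyr, 2005), (2022, Zephyr, 2015), (2022, Zephyr, 2022), (2022, Zephyr, 2024), (2024, Delta, 2019), (2024, Delta, 2024), (2024, Zephyr, 1984), (2024, Zephyr, 2005), (2024, Zephyr, 2015), (2024, Zephyr, 2022), (2024, Zephyr, 2024)}
Filtering on year > year2 leaves {(2005, Zephyr, 1984), (2015, Zephyr, 1984), (2015, Zephyr, 2005), (2022, Zephyr, 1984), (2022, Zephyr, 2005), (2022, Zephyr, 2015), (2024, Delta, 2019), (2024, Zephyr, 1984), (2024, Zephyr, 2005), (2024, Zephyr, 2015), (2024, Zephyr, 2022)}.
Projecting to year, role, year2: {(2005, Zephyr, 1984), (2015, Zephyr, 1984), (2015, Zephyr, 2005), (2022, Zephyr, 1984), (2022, Zephyr, 2005), (2022, Zephyr, 2015), (2024, Delta, 2019), (2024, Zephyr, 1984), (2024, Zephyr, 2005), (2024, Zephyr, 2015), (2024, Zephyr, 2022)}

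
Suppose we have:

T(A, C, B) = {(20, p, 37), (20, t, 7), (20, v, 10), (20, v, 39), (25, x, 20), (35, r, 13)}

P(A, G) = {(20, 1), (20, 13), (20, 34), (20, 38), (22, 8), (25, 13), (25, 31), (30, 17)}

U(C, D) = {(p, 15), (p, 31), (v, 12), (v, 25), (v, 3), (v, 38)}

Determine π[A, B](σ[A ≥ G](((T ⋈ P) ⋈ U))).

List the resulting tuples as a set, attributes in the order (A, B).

{(20, 10), (20, 37), (20, 39)}

Natural join on A: {(20, p, 37, 1), (20, p, 37, 13), (20, p, 37, 34), (20, p, 37, 38), (20, t, 7, 1), (20, t, 7, 13), (20, t, 7, 34), (20, t, 7, 38), (20, v, 10, 1), (20, v, 10, 13), (20, v, 10, 34), (20, v, 10, 38), (20, v, 39, 1), (20, v, 39, 13), (20, v, 39, 34), (20, v, 39, 38), (25, x, 20, 13), (25, x, 20, 31)}
Natural join on C: {(20, p, 37, 1, 15), (20, p, 37, 1, 31), (20, p, 37, 13, 15), (20, p, 37, 13, 31), (20, p, 37, 34, 15), (20, p, 37, 34, 31), (20, p, 37, 38, 15), (20, p, 37, 38, 31), (20, v, 10, 1, 12), (20, v, 10, 1, 25), (20, v, 10, 1, 3), (20, v, 10, 1, 38), (20, v, 10, 13, 12), (20, v, 10, 13, 25), (20, v, 10, 13, 3), (20, v, 10, 13, 38), (20, v, 10, 34, 12), (20, v, 10, 34, 25), (20, v, 10, 34, 3), (20, v, 10, 34, 38), (20, v, 10, 38, 12), (20, v, 10, 38, 25), (20, v, 10, 38, 3), (20, v, 10, 38, 38), (20, v, 39, 1, 12), (20, v, 39, 1, 25), (20, v, 39, 1, 3), (20, v, 39, 1, 38), (20, v, 39, 13, 12), (20, v, 39, 13, 25), (20, v, 39, 13, 3), (20, v, 39, 13, 38), (20, v, 39, 34, 12), (20, v, 39, 34, 25), (20, v, 39, 34, 3), (20, v, 39, 34, 38), (20, v, 39, 38, 12), (20, v, 39, 38, 25), (20, v, 39, 38, 3), (20, v, 39, 38, 38)}
Selection A ≥ G: {(20, p, 37, 1, 15), (20, p, 37, 1, 31), (20, p, 37, 13, 15), (20, p, 37, 13, 31), (20, v, 10, 1, 12), (20, v, 10, 1, 25), (20, v, 10, 1, 3), (20, v, 10, 1, 38), (20, v, 10, 13, 12), (20, v, 10, 13, 25), (20, v, 10, 13, 3), (20, v, 10, 13, 38), (20, v, 39, 1, 12), (20, v, 39, 1, 25), (20, v, 39, 1, 3), (20, v, 39, 1, 38), (20, v, 39, 13, 12), (20, v, 39, 13, 25), (20, v, 39, 13, 3), (20, v, 39, 13, 38)}
Projecting to A, B (17 duplicate(s) eliminated): {(20, 10), (20, 37), (20, 39)}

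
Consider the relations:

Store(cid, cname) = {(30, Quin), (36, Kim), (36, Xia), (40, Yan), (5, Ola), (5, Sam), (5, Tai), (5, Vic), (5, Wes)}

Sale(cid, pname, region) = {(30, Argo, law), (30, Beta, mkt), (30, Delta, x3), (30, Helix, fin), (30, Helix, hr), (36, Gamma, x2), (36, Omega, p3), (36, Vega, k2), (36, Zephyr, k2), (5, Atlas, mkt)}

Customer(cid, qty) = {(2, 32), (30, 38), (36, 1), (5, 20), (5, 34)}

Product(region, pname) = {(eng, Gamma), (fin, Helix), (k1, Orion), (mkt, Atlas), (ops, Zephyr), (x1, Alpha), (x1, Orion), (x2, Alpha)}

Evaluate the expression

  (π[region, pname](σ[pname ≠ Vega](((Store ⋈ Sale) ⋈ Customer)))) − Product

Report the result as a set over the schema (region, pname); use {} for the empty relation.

Natural join on cid: {(30, Quin, Argo, law), (30, Quin, Beta, mkt), (30, Quin, Delta, x3), (30, Quin, Helix, fin), (30, Quin, Helix, hr), (36, Kim, Gamma, x2), (36, Kim, Omega, p3), (36, Kim, Vega, k2), (36, Kim, Zephyr, k2), (36, Xia, Gamma, x2), (36, Xia, Omega, p3), (36, Xia, Vega, k2), (36, Xia, Zephyr, k2), (5, Ola, Atlas, mkt), (5, Sam, Atlas, mkt), (5, Tai, Atlas, mkt), (5, Vic, Atlas, mkt), (5, Wes, Atlas, mkt)}
Natural join on cid: {(30, Quin, Argo, law, 38), (30, Quin, Beta, mkt, 38), (30, Quin, Delta, x3, 38), (30, Quin, Helix, fin, 38), (30, Quin, Helix, hr, 38), (36, Kim, Gamma, x2, 1), (36, Kim, Omega, p3, 1), (36, Kim, Vega, k2, 1), (36, Kim, Zephyr, k2, 1), (36, Xia, Gamma, x2, 1), (36, Xia, Omega, p3, 1), (36, Xia, Vega, k2, 1), (36, Xia, Zephyr, k2, 1), (5, Ola, Atlas, mkt, 20), (5, Ola, Atlas, mkt, 34), (5, Sam, Atlas, mkt, 20), (5, Sam, Atlas, mkt, 34), (5, Tai, Atlas, mkt, 20), (5, Tai, Atlas, mkt, 34), (5, Vic, Atlas, mkt, 20), (5, Vic, Atlas, mkt, 34), (5, Wes, Atlas, mkt, 20), (5, Wes, Atlas, mkt, 34)}
σ[pname ≠ Vega]: keep tuples satisfying pname ≠ Vega → {(30, Quin, Argo, law, 38), (30, Quin, Beta, mkt, 38), (30, Quin, Delta, x3, 38), (30, Quin, Helix, fin, 38), (30, Quin, Helix, hr, 38), (36, Kim, Gamma, x2, 1), (36, Kim, Omega, p3, 1), (36, Kim, Zephyr, k2, 1), (36, Xia, Gamma, x2, 1), (36, Xia, Omega, p3, 1), (36, Xia, Zephyr, k2, 1), (5, Ola, Atlas, mkt, 20), (5, Ola, Atlas, mkt, 34), (5, Sam, Atlas, mkt, 20), (5, Sam, Atlas, mkt, 34), (5, Tai, Atlas, mkt, 20), (5, Tai, Atlas, mkt, 34), (5, Vic, Atlas, mkt, 20), (5, Vic, Atlas, mkt, 34), (5, Wes, Atlas, mkt, 20), (5, Wes, Atlas, mkt, 34)}
Projecting to region, pname (12 duplicate(s) eliminated): {(fin, Helix), (hr, Helix), (k2, Zephyr), (law, Argo), (mkt, Atlas), (mkt, Beta), (p3, Omega), (x2, Gamma), (x3, Delta)}
Taking the difference: {(hr, Helix), (k2, Zephyr), (law, Argo), (mkt, Beta), (p3, Omega), (x2, Gamma), (x3, Delta)}

{(hr, Helix), (k2, Zephyr), (law, Argo), (mkt, Beta), (p3, Omega), (x2, Gamma), (x3, Delta)}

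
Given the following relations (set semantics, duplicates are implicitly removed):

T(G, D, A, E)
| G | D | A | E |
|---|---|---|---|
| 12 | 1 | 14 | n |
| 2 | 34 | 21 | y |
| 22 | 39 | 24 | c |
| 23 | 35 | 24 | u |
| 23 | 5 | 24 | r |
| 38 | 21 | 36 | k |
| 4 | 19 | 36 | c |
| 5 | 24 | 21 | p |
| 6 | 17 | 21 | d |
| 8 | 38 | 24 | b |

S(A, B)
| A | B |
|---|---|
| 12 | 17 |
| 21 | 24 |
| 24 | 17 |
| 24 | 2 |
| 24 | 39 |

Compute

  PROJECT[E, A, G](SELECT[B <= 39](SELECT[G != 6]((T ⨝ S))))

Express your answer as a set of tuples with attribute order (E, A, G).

T ⋈ S (natural join on A): {(2, 34, 21, y, 24), (22, 39, 24, c, 17), (22, 39, 24, c, 2), (22, 39, 24, c, 39), (23, 35, 24, u, 17), (23, 35, 24, u, 2), (23, 35, 24, u, 39), (23, 5, 24, r, 17), (23, 5, 24, r, 2), (23, 5, 24, r, 39), (5, 24, 21, p, 24), (6, 17, 21, d, 24), (8, 38, 24, b, 17), (8, 38, 24, b, 2), (8, 38, 24, b, 39)}
Filtering on G != 6 leaves {(2, 34, 21, y, 24), (22, 39, 24, c, 17), (22, 39, 24, c, 2), (22, 39, 24, c, 39), (23, 35, 24, u, 17), (23, 35, 24, u, 2), (23, 35, 24, u, 39), (23, 5, 24, r, 17), (23, 5, 24, r, 2), (23, 5, 24, r, 39), (5, 24, 21, p, 24), (8, 38, 24, b, 17), (8, 38, 24, b, 2), (8, 38, 24, b, 39)}.
Filtering on B <= 39 leaves {(2, 34, 21, y, 24), (22, 39, 24, c, 17), (22, 39, 24, c, 2), (22, 39, 24, c, 39), (23, 35, 24, u, 17), (23, 35, 24, u, 2), (23, 35, 24, u, 39), (23, 5, 24, r, 17), (23, 5, 24, r, 2), (23, 5, 24, r, 39), (5, 24, 21, p, 24), (8, 38, 24, b, 17), (8, 38, 24, b, 2), (8, 38, 24, b, 39)}.
Keep only column(s) E, A, G (8 duplicate(s) eliminated): {(b, 24, 8), (c, 24, 22), (p, 21, 5), (r, 24, 23), (u, 24, 23), (y, 21, 2)}

{(b, 24, 8), (c, 24, 22), (p, 21, 5), (r, 24, 23), (u, 24, 23), (y, 21, 2)}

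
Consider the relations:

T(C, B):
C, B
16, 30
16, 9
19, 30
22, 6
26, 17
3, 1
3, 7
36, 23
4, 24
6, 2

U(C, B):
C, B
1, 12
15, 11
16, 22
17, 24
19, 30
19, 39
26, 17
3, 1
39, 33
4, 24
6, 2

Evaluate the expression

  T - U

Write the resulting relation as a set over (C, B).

{(16, 30), (16, 9), (22, 6), (3, 7), (36, 23)}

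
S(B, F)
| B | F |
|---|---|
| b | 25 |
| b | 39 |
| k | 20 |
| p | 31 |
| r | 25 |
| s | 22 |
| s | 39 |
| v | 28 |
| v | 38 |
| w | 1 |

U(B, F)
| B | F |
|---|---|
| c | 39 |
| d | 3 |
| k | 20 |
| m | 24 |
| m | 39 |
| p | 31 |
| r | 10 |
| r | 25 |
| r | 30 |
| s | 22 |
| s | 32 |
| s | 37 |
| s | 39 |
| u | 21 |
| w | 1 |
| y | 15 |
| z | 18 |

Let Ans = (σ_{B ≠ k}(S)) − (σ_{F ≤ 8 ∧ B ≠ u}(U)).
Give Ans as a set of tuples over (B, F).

{(b, 25), (b, 39), (p, 31), (r, 25), (s, 22), (s, 39), (v, 28), (v, 38)}

Filtering on B ≠ k leaves {(b, 25), (b, 39), (p, 31), (r, 25), (s, 22), (s, 39), (v, 28), (v, 38), (w, 1)}.
Filtering on F ≤ 8 ∧ B ≠ u leaves {(d, 3), (w, 1)}.
Difference: {(b, 25), (b, 39), (p, 31), (r, 25), (s, 22), (s, 39), (v, 28), (v, 38), (w, 1)} with {(d, 3), (w, 1)} → {(b, 25), (b, 39), (p, 31), (r, 25), (s, 22), (s, 39), (v, 28), (v, 38)}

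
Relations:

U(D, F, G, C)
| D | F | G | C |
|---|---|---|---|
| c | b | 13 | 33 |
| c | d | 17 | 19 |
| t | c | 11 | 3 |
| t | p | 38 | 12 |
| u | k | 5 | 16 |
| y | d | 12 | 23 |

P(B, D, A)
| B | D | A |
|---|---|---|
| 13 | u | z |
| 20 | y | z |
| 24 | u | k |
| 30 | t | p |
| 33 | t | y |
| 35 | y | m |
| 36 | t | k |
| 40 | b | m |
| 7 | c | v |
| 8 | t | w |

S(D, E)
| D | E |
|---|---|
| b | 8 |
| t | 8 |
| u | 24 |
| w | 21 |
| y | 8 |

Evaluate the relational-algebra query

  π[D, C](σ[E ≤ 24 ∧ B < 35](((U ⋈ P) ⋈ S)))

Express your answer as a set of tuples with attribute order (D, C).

Natural join on D: {(c, b, 13, 33, 7, v), (c, d, 17, 19, 7, v), (t, c, 11, 3, 30, p), (t, c, 11, 3, 33, y), (t, c, 11, 3, 36, k), (t, c, 11, 3, 8, w), (t, p, 38, 12, 30, p), (t, p, 38, 12, 33, y), (t, p, 38, 12, 36, k), (t, p, 38, 12, 8, w), (u, k, 5, 16, 13, z), (u, k, 5, 16, 24, k), (y, d, 12, 23, 20, z), (y, d, 12, 23, 35, m)}
Natural join on D: {(t, c, 11, 3, 30, p, 8), (t, c, 11, 3, 33, y, 8), (t, c, 11, 3, 36, k, 8), (t, c, 11, 3, 8, w, 8), (t, p, 38, 12, 30, p, 8), (t, p, 38, 12, 33, y, 8), (t, p, 38, 12, 36, k, 8), (t, p, 38, 12, 8, w, 8), (u, k, 5, 16, 13, z, 24), (u, k, 5, 16, 24, k, 24), (y, d, 12, 23, 20, z, 8), (y, d, 12, 23, 35, m, 8)}
Apply σ_{E ≤ 24 ∧ B < 35}; surviving tuples: {(t, c, 11, 3, 30, p, 8), (t, c, 11, 3, 33, y, 8), (t, c, 11, 3, 8, w, 8), (t, p, 38, 12, 30, p, 8), (t, p, 38, 12, 33, y, 8), (t, p, 38, 12, 8, w, 8), (u, k, 5, 16, 13, z, 24), (u, k, 5, 16, 24, k, 24), (y, d, 12, 23, 20, z, 8)}
π[D, C]: project onto (D, C) (5 duplicate(s) eliminated) → {(t, 12), (t, 3), (u, 16), (y, 23)}

{(t, 12), (t, 3), (u, 16), (y, 23)}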